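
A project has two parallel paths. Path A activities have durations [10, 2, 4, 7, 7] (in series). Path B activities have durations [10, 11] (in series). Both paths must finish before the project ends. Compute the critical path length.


Path A total = 10 + 2 + 4 + 7 + 7 = 30
Path B total = 10 + 11 = 21
Critical path = longest path = max(30, 21) = 30

30


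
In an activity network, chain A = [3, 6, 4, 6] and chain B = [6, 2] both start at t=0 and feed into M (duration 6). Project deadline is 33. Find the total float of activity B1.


Forward pass: ES(B1) = sum of predecessors on chain B = 0
EF = ES + duration = 0 + 6 = 6
Backward pass: LF(M) = deadline = 33; LS(M) = 33 - 6 = 27
LF(B1) = LS(M) - sum(successors on chain B) = 27 - 2 = 25
LS = LF - duration = 25 - 6 = 19
Total float = LS - ES = 19 - 0 = 19

19


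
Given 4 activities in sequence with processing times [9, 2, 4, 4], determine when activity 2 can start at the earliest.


Activity 2 starts after activities 1 through 1 complete.
Predecessor durations: [9]
ES = 9 = 9

9


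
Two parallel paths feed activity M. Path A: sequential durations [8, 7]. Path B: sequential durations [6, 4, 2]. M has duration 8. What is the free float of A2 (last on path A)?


ES(A2) = sum of predecessors on chain A = 8
EF(A2) = ES + duration = 8 + 7 = 15
Successor of A2 is M. ES(M) = max(sum(A), sum(B)) = max(15, 12) = 15
Free float = ES(successor) - EF(current) = 15 - 15 = 0

0


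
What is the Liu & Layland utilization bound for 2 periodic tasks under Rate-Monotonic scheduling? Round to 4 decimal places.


Compute 2^(1/2) = 1.4142135624
Subtract 1: 1.4142135624 - 1 = 0.4142135624
Multiply by n: 2 * 0.4142135624 = 0.8284271248
Round to 4 dp: 0.8284

0.8284


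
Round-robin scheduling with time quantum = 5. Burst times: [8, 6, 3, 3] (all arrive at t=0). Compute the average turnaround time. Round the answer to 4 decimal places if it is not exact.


Time quantum = 5
Execution trace:
  J1 runs 5 units, time = 5
  J2 runs 5 units, time = 10
  J3 runs 3 units, time = 13
  J4 runs 3 units, time = 16
  J1 runs 3 units, time = 19
  J2 runs 1 units, time = 20
Finish times: [19, 20, 13, 16]
Average turnaround = 68/4 = 17.0

17.0


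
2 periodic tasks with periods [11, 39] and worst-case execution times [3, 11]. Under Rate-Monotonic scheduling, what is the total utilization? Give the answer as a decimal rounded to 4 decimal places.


Compute individual utilizations (exact fractions):
  Task 1: C/T = 3/11 (approx. 0.2727)
  Task 2: C/T = 11/39 (approx. 0.2821)
Total utilization U = 3/11 + 11/39 = 238/429
Rounded to 4 decimal places: U = 0.5548
RM (Liu & Layland) bound for 2 tasks = 0.828427; compare with U = 238/429 (approx. 0.554779)
U <= bound, so schedulable by RM sufficient condition.

0.5548


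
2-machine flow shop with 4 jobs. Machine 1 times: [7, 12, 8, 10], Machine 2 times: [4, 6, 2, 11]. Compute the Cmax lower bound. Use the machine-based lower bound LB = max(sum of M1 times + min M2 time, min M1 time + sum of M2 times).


LB1 = sum(M1 times) + min(M2 times) = 37 + 2 = 39
LB2 = min(M1 times) + sum(M2 times) = 7 + 23 = 30
Lower bound = max(LB1, LB2) = max(39, 30) = 39

39


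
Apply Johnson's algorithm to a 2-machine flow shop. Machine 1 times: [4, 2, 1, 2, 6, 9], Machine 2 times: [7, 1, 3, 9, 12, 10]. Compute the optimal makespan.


Apply Johnson's rule:
  Group 1 (a <= b): [(3, 1, 3), (4, 2, 9), (1, 4, 7), (5, 6, 12), (6, 9, 10)]
  Group 2 (a > b): [(2, 2, 1)]
Optimal job order: [3, 4, 1, 5, 6, 2]
Schedule:
  Job 3: M1 done at 1, M2 done at 4
  Job 4: M1 done at 3, M2 done at 13
  Job 1: M1 done at 7, M2 done at 20
  Job 5: M1 done at 13, M2 done at 32
  Job 6: M1 done at 22, M2 done at 42
  Job 2: M1 done at 24, M2 done at 43
Makespan = 43

43


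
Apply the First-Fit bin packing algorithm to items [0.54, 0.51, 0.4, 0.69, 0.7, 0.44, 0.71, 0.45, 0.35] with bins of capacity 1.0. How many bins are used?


Place items sequentially using First-Fit:
  Item 0.54 -> new Bin 1
  Item 0.51 -> new Bin 2
  Item 0.4 -> Bin 1 (now 0.94)
  Item 0.69 -> new Bin 3
  Item 0.7 -> new Bin 4
  Item 0.44 -> Bin 2 (now 0.95)
  Item 0.71 -> new Bin 5
  Item 0.45 -> new Bin 6
  Item 0.35 -> Bin 6 (now 0.8)
Total bins used = 6

6


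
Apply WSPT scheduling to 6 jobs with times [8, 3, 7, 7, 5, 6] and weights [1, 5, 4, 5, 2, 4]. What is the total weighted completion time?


Compute p/w ratios and sort ascending (WSPT): [(3, 5), (7, 5), (6, 4), (7, 4), (5, 2), (8, 1)]
Compute weighted completion times:
  Job (p=3,w=5): C=3, w*C=5*3=15
  Job (p=7,w=5): C=10, w*C=5*10=50
  Job (p=6,w=4): C=16, w*C=4*16=64
  Job (p=7,w=4): C=23, w*C=4*23=92
  Job (p=5,w=2): C=28, w*C=2*28=56
  Job (p=8,w=1): C=36, w*C=1*36=36
Total weighted completion time = 313

313


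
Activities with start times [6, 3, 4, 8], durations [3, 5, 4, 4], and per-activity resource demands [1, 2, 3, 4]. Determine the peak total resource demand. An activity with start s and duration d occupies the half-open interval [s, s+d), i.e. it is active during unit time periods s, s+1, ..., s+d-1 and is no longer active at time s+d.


Each activity i is active on [start_i, start_i + duration_i).
Compute total resource usage per time slot:
  t=0: active resources = [], total = 0
  t=1: active resources = [], total = 0
  t=2: active resources = [], total = 0
  t=3: active resources = [2], total = 2
  t=4: active resources = [2, 3], total = 5
  t=5: active resources = [2, 3], total = 5
  t=6: active resources = [1, 2, 3], total = 6
  t=7: active resources = [1, 2, 3], total = 6
  t=8: active resources = [1, 4], total = 5
  t=9: active resources = [4], total = 4
  t=10: active resources = [4], total = 4
  t=11: active resources = [4], total = 4
Peak resource demand = 6

6


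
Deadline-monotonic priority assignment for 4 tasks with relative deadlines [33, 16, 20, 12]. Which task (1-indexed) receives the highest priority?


Sort tasks by relative deadline (ascending):
  Task 4: deadline = 12
  Task 2: deadline = 16
  Task 3: deadline = 20
  Task 1: deadline = 33
Priority order (highest first): [4, 2, 3, 1]
Highest priority task = 4

4


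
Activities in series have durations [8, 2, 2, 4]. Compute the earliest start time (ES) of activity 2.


Activity 2 starts after activities 1 through 1 complete.
Predecessor durations: [8]
ES = 8 = 8

8


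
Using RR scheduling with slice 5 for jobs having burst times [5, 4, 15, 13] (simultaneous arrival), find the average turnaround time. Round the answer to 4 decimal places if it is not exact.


Time quantum = 5
Execution trace:
  J1 runs 5 units, time = 5
  J2 runs 4 units, time = 9
  J3 runs 5 units, time = 14
  J4 runs 5 units, time = 19
  J3 runs 5 units, time = 24
  J4 runs 5 units, time = 29
  J3 runs 5 units, time = 34
  J4 runs 3 units, time = 37
Finish times: [5, 9, 34, 37]
Average turnaround = 85/4 = 21.25

21.25


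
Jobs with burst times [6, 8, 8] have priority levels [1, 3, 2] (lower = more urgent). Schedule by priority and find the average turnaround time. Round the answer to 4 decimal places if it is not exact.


Sort by priority (ascending = highest first):
Order: [(1, 6), (2, 8), (3, 8)]
Completion times:
  Priority 1, burst=6, C=6
  Priority 2, burst=8, C=14
  Priority 3, burst=8, C=22
Average turnaround = 42/3 = 14.0

14.0


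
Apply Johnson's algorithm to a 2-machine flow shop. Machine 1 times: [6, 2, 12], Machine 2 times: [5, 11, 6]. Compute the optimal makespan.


Apply Johnson's rule:
  Group 1 (a <= b): [(2, 2, 11)]
  Group 2 (a > b): [(3, 12, 6), (1, 6, 5)]
Optimal job order: [2, 3, 1]
Schedule:
  Job 2: M1 done at 2, M2 done at 13
  Job 3: M1 done at 14, M2 done at 20
  Job 1: M1 done at 20, M2 done at 25
Makespan = 25

25


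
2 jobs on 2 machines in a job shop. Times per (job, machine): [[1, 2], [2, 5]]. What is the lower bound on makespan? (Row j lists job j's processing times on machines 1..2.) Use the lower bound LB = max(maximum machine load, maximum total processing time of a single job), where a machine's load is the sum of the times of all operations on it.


Machine loads:
  Machine 1: 1 + 2 = 3
  Machine 2: 2 + 5 = 7
Max machine load = 7
Job totals:
  Job 1: 3
  Job 2: 7
Max job total = 7
Lower bound = max(7, 7) = 7

7


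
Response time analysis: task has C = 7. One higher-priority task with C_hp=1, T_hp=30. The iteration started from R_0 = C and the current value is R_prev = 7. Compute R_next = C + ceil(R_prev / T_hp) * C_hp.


R_next = C + ceil(R_prev / T_hp) * C_hp
ceil(7 / 30) = ceil(0.2333) = 1
Interference = 1 * 1 = 1
R_next = 7 + 1 = 8

8


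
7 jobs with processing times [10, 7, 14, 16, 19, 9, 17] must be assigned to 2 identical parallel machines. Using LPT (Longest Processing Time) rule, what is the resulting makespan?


Sort jobs in decreasing order (LPT): [19, 17, 16, 14, 10, 9, 7]
Assign each job to the least loaded machine:
  Machine 1: jobs [19, 14, 10], load = 43
  Machine 2: jobs [17, 16, 9, 7], load = 49
Makespan = max load = 49

49


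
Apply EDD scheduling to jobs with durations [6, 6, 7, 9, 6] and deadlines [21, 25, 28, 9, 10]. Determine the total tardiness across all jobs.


Sort by due date (EDD order): [(9, 9), (6, 10), (6, 21), (6, 25), (7, 28)]
Compute completion times and tardiness:
  Job 1: p=9, d=9, C=9, tardiness=max(0,9-9)=0
  Job 2: p=6, d=10, C=15, tardiness=max(0,15-10)=5
  Job 3: p=6, d=21, C=21, tardiness=max(0,21-21)=0
  Job 4: p=6, d=25, C=27, tardiness=max(0,27-25)=2
  Job 5: p=7, d=28, C=34, tardiness=max(0,34-28)=6
Total tardiness = 13

13


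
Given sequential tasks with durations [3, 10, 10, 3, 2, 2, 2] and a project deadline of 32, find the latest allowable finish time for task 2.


LF(activity 2) = deadline - sum of successor durations
Successors: activities 3 through 7 with durations [10, 3, 2, 2, 2]
Sum of successor durations = 19
LF = 32 - 19 = 13

13


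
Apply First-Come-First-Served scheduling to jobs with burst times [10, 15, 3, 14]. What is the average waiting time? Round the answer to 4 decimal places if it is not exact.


FCFS order (as given): [10, 15, 3, 14]
Waiting times:
  Job 1: wait = 0
  Job 2: wait = 10
  Job 3: wait = 25
  Job 4: wait = 28
Sum of waiting times = 63
Average waiting time = 63/4 = 15.75

15.75


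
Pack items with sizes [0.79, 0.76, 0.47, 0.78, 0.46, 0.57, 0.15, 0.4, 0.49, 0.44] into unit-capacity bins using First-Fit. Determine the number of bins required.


Place items sequentially using First-Fit:
  Item 0.79 -> new Bin 1
  Item 0.76 -> new Bin 2
  Item 0.47 -> new Bin 3
  Item 0.78 -> new Bin 4
  Item 0.46 -> Bin 3 (now 0.93)
  Item 0.57 -> new Bin 5
  Item 0.15 -> Bin 1 (now 0.94)
  Item 0.4 -> Bin 5 (now 0.97)
  Item 0.49 -> new Bin 6
  Item 0.44 -> Bin 6 (now 0.93)
Total bins used = 6

6


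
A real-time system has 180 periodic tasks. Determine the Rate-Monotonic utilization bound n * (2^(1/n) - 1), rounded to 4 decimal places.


Compute 2^(1/180) = 1.0038582416
Subtract 1: 1.0038582416 - 1 = 0.0038582416
Multiply by n: 180 * 0.0038582416 = 0.6944834880
Round to 4 dp: 0.6945

0.6945


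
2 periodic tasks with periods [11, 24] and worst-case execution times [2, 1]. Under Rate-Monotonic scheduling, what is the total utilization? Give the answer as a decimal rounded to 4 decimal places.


Compute individual utilizations (exact fractions):
  Task 1: C/T = 2/11 (approx. 0.1818)
  Task 2: C/T = 1/24 (approx. 0.0417)
Total utilization U = 2/11 + 1/24 = 59/264
Rounded to 4 decimal places: U = 0.2235
RM (Liu & Layland) bound for 2 tasks = 0.828427; compare with U = 59/264 (approx. 0.223485)
U <= bound, so schedulable by RM sufficient condition.

0.2235


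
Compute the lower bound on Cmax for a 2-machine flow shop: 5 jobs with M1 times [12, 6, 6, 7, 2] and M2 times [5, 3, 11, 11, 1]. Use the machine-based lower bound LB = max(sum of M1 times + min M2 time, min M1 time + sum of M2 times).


LB1 = sum(M1 times) + min(M2 times) = 33 + 1 = 34
LB2 = min(M1 times) + sum(M2 times) = 2 + 31 = 33
Lower bound = max(LB1, LB2) = max(34, 33) = 34

34


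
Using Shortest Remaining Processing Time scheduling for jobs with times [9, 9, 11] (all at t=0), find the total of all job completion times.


Since all jobs arrive at t=0, SRPT equals SPT ordering.
SPT order: [9, 9, 11]
Completion times:
  Job 1: p=9, C=9
  Job 2: p=9, C=18
  Job 3: p=11, C=29
Total completion time = 9 + 18 + 29 = 56

56


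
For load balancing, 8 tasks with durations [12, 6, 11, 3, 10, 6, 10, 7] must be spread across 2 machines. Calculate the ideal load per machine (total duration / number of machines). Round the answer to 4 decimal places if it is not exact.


Total processing time = 12 + 6 + 11 + 3 + 10 + 6 + 10 + 7 = 65
Number of machines = 2
Ideal balanced load = 65 / 2 = 32.5

32.5


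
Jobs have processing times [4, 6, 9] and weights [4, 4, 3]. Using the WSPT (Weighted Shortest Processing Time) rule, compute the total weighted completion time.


Compute p/w ratios and sort ascending (WSPT): [(4, 4), (6, 4), (9, 3)]
Compute weighted completion times:
  Job (p=4,w=4): C=4, w*C=4*4=16
  Job (p=6,w=4): C=10, w*C=4*10=40
  Job (p=9,w=3): C=19, w*C=3*19=57
Total weighted completion time = 113

113


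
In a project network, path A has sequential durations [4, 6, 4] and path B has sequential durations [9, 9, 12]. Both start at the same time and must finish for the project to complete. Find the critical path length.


Path A total = 4 + 6 + 4 = 14
Path B total = 9 + 9 + 12 = 30
Critical path = longest path = max(14, 30) = 30

30


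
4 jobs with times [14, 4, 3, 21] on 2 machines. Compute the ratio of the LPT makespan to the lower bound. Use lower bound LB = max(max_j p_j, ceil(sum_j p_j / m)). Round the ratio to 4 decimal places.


LPT order: [21, 14, 4, 3]
Machine loads after assignment: [21, 21]
LPT makespan = 21
Lower bound = max(max_job, ceil(total/2)) = max(21, 21) = 21
Ratio = 21 / 21 = 1.0

1.0


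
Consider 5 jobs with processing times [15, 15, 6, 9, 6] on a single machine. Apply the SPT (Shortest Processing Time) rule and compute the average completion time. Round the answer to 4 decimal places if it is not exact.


Sort jobs by processing time (SPT order): [6, 6, 9, 15, 15]
Compute completion times sequentially:
  Job 1: processing = 6, completes at 6
  Job 2: processing = 6, completes at 12
  Job 3: processing = 9, completes at 21
  Job 4: processing = 15, completes at 36
  Job 5: processing = 15, completes at 51
Sum of completion times = 126
Average completion time = 126/5 = 25.2

25.2


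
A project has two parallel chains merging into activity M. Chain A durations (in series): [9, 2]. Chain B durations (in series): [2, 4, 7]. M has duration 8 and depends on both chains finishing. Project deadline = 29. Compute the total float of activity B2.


Forward pass: ES(B2) = sum of predecessors on chain B = 2
EF = ES + duration = 2 + 4 = 6
Backward pass: LF(M) = deadline = 29; LS(M) = 29 - 8 = 21
LF(B2) = LS(M) - sum(successors on chain B) = 21 - 7 = 14
LS = LF - duration = 14 - 4 = 10
Total float = LS - ES = 10 - 2 = 8

8


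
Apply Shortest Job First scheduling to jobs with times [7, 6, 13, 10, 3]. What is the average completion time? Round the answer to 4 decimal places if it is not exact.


SJF order (ascending): [3, 6, 7, 10, 13]
Completion times:
  Job 1: burst=3, C=3
  Job 2: burst=6, C=9
  Job 3: burst=7, C=16
  Job 4: burst=10, C=26
  Job 5: burst=13, C=39
Average completion = 93/5 = 18.6

18.6


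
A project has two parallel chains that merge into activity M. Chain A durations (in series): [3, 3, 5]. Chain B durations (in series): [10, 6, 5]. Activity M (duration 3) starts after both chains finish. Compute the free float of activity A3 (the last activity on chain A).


ES(A3) = sum of predecessors on chain A = 6
EF(A3) = ES + duration = 6 + 5 = 11
Successor of A3 is M. ES(M) = max(sum(A), sum(B)) = max(11, 21) = 21
Free float = ES(successor) - EF(current) = 21 - 11 = 10

10


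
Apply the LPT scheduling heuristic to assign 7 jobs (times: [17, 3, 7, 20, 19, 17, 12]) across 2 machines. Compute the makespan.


Sort jobs in decreasing order (LPT): [20, 19, 17, 17, 12, 7, 3]
Assign each job to the least loaded machine:
  Machine 1: jobs [20, 17, 7, 3], load = 47
  Machine 2: jobs [19, 17, 12], load = 48
Makespan = max load = 48

48


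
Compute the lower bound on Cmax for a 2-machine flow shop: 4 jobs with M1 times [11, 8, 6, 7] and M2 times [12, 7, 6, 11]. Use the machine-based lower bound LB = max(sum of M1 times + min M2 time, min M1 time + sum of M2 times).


LB1 = sum(M1 times) + min(M2 times) = 32 + 6 = 38
LB2 = min(M1 times) + sum(M2 times) = 6 + 36 = 42
Lower bound = max(LB1, LB2) = max(38, 42) = 42

42


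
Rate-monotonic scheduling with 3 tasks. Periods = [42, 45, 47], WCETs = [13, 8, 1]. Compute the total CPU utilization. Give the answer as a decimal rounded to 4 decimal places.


Compute individual utilizations (exact fractions):
  Task 1: C/T = 13/42 (approx. 0.3095)
  Task 2: C/T = 8/45 (approx. 0.1778)
  Task 3: C/T = 1/47 (approx. 0.0213)
Total utilization U = 13/42 + 8/45 + 1/47 = 15059/29610
Rounded to 4 decimal places: U = 0.5086
RM (Liu & Layland) bound for 3 tasks = 0.779763; compare with U = 15059/29610 (approx. 0.508578)
U <= bound, so schedulable by RM sufficient condition.

0.5086


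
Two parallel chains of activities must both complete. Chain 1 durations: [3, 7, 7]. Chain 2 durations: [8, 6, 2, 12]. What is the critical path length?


Path A total = 3 + 7 + 7 = 17
Path B total = 8 + 6 + 2 + 12 = 28
Critical path = longest path = max(17, 28) = 28

28


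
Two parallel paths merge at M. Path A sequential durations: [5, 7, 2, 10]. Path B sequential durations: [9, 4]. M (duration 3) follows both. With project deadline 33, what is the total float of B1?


Forward pass: ES(B1) = sum of predecessors on chain B = 0
EF = ES + duration = 0 + 9 = 9
Backward pass: LF(M) = deadline = 33; LS(M) = 33 - 3 = 30
LF(B1) = LS(M) - sum(successors on chain B) = 30 - 4 = 26
LS = LF - duration = 26 - 9 = 17
Total float = LS - ES = 17 - 0 = 17

17


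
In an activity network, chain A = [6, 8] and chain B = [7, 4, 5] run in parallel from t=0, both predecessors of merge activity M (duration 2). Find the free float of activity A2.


ES(A2) = sum of predecessors on chain A = 6
EF(A2) = ES + duration = 6 + 8 = 14
Successor of A2 is M. ES(M) = max(sum(A), sum(B)) = max(14, 16) = 16
Free float = ES(successor) - EF(current) = 16 - 14 = 2

2


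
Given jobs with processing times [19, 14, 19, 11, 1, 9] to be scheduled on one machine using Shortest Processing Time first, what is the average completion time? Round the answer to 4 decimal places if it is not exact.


Sort jobs by processing time (SPT order): [1, 9, 11, 14, 19, 19]
Compute completion times sequentially:
  Job 1: processing = 1, completes at 1
  Job 2: processing = 9, completes at 10
  Job 3: processing = 11, completes at 21
  Job 4: processing = 14, completes at 35
  Job 5: processing = 19, completes at 54
  Job 6: processing = 19, completes at 73
Sum of completion times = 194
Average completion time = 194/6 = 32.3333

32.3333


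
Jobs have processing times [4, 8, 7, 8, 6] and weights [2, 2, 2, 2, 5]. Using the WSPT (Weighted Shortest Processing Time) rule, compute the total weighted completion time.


Compute p/w ratios and sort ascending (WSPT): [(6, 5), (4, 2), (7, 2), (8, 2), (8, 2)]
Compute weighted completion times:
  Job (p=6,w=5): C=6, w*C=5*6=30
  Job (p=4,w=2): C=10, w*C=2*10=20
  Job (p=7,w=2): C=17, w*C=2*17=34
  Job (p=8,w=2): C=25, w*C=2*25=50
  Job (p=8,w=2): C=33, w*C=2*33=66
Total weighted completion time = 200

200


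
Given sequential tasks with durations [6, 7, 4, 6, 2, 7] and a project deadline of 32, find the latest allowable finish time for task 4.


LF(activity 4) = deadline - sum of successor durations
Successors: activities 5 through 6 with durations [2, 7]
Sum of successor durations = 9
LF = 32 - 9 = 23

23


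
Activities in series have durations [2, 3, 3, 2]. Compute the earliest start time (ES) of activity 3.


Activity 3 starts after activities 1 through 2 complete.
Predecessor durations: [2, 3]
ES = 2 + 3 = 5

5


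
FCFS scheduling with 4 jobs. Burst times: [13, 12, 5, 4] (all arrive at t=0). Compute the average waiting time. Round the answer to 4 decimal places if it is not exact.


FCFS order (as given): [13, 12, 5, 4]
Waiting times:
  Job 1: wait = 0
  Job 2: wait = 13
  Job 3: wait = 25
  Job 4: wait = 30
Sum of waiting times = 68
Average waiting time = 68/4 = 17.0

17.0


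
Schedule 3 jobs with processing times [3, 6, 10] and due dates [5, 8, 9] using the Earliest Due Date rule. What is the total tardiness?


Sort by due date (EDD order): [(3, 5), (6, 8), (10, 9)]
Compute completion times and tardiness:
  Job 1: p=3, d=5, C=3, tardiness=max(0,3-5)=0
  Job 2: p=6, d=8, C=9, tardiness=max(0,9-8)=1
  Job 3: p=10, d=9, C=19, tardiness=max(0,19-9)=10
Total tardiness = 11

11


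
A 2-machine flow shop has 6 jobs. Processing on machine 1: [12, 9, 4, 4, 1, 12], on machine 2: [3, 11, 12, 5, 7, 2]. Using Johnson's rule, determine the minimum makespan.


Apply Johnson's rule:
  Group 1 (a <= b): [(5, 1, 7), (3, 4, 12), (4, 4, 5), (2, 9, 11)]
  Group 2 (a > b): [(1, 12, 3), (6, 12, 2)]
Optimal job order: [5, 3, 4, 2, 1, 6]
Schedule:
  Job 5: M1 done at 1, M2 done at 8
  Job 3: M1 done at 5, M2 done at 20
  Job 4: M1 done at 9, M2 done at 25
  Job 2: M1 done at 18, M2 done at 36
  Job 1: M1 done at 30, M2 done at 39
  Job 6: M1 done at 42, M2 done at 44
Makespan = 44

44


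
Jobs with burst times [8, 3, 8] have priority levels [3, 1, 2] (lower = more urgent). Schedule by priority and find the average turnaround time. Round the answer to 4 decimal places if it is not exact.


Sort by priority (ascending = highest first):
Order: [(1, 3), (2, 8), (3, 8)]
Completion times:
  Priority 1, burst=3, C=3
  Priority 2, burst=8, C=11
  Priority 3, burst=8, C=19
Average turnaround = 33/3 = 11.0

11.0


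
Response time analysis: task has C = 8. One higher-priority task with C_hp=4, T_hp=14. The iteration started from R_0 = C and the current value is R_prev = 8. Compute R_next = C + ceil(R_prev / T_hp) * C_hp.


R_next = C + ceil(R_prev / T_hp) * C_hp
ceil(8 / 14) = ceil(0.5714) = 1
Interference = 1 * 4 = 4
R_next = 8 + 4 = 12

12


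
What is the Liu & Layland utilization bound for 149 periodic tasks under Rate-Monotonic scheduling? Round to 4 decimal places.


Compute 2^(1/149) = 1.0046628318
Subtract 1: 1.0046628318 - 1 = 0.0046628318
Multiply by n: 149 * 0.0046628318 = 0.6947619382
Round to 4 dp: 0.6948

0.6948


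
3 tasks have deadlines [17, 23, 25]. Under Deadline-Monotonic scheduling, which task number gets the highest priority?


Sort tasks by relative deadline (ascending):
  Task 1: deadline = 17
  Task 2: deadline = 23
  Task 3: deadline = 25
Priority order (highest first): [1, 2, 3]
Highest priority task = 1

1


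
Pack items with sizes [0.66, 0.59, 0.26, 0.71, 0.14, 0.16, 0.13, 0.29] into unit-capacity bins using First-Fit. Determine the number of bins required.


Place items sequentially using First-Fit:
  Item 0.66 -> new Bin 1
  Item 0.59 -> new Bin 2
  Item 0.26 -> Bin 1 (now 0.92)
  Item 0.71 -> new Bin 3
  Item 0.14 -> Bin 2 (now 0.73)
  Item 0.16 -> Bin 2 (now 0.89)
  Item 0.13 -> Bin 3 (now 0.84)
  Item 0.29 -> new Bin 4
Total bins used = 4

4


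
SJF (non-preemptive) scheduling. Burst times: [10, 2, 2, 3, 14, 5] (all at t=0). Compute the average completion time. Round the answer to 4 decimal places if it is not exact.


SJF order (ascending): [2, 2, 3, 5, 10, 14]
Completion times:
  Job 1: burst=2, C=2
  Job 2: burst=2, C=4
  Job 3: burst=3, C=7
  Job 4: burst=5, C=12
  Job 5: burst=10, C=22
  Job 6: burst=14, C=36
Average completion = 83/6 = 13.8333

13.8333


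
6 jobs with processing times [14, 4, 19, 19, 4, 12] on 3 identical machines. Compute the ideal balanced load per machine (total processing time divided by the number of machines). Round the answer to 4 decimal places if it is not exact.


Total processing time = 14 + 4 + 19 + 19 + 4 + 12 = 72
Number of machines = 3
Ideal balanced load = 72 / 3 = 24.0

24.0


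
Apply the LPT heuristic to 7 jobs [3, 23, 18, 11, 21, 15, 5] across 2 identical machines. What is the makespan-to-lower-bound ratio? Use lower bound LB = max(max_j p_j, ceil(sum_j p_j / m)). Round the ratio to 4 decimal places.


LPT order: [23, 21, 18, 15, 11, 5, 3]
Machine loads after assignment: [49, 47]
LPT makespan = 49
Lower bound = max(max_job, ceil(total/2)) = max(23, 48) = 48
Ratio = 49 / 48 = 1.0208

1.0208


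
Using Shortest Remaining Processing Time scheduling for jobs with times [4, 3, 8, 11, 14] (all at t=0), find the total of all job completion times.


Since all jobs arrive at t=0, SRPT equals SPT ordering.
SPT order: [3, 4, 8, 11, 14]
Completion times:
  Job 1: p=3, C=3
  Job 2: p=4, C=7
  Job 3: p=8, C=15
  Job 4: p=11, C=26
  Job 5: p=14, C=40
Total completion time = 3 + 7 + 15 + 26 + 40 = 91

91


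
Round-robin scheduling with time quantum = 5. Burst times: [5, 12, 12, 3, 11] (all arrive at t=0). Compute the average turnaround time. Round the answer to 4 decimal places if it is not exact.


Time quantum = 5
Execution trace:
  J1 runs 5 units, time = 5
  J2 runs 5 units, time = 10
  J3 runs 5 units, time = 15
  J4 runs 3 units, time = 18
  J5 runs 5 units, time = 23
  J2 runs 5 units, time = 28
  J3 runs 5 units, time = 33
  J5 runs 5 units, time = 38
  J2 runs 2 units, time = 40
  J3 runs 2 units, time = 42
  J5 runs 1 units, time = 43
Finish times: [5, 40, 42, 18, 43]
Average turnaround = 148/5 = 29.6

29.6


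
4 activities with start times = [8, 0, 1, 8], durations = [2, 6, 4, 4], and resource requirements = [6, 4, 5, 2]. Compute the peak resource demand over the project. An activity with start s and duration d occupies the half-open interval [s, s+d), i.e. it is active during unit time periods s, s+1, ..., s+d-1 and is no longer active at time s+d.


Each activity i is active on [start_i, start_i + duration_i).
Compute total resource usage per time slot:
  t=0: active resources = [4], total = 4
  t=1: active resources = [4, 5], total = 9
  t=2: active resources = [4, 5], total = 9
  t=3: active resources = [4, 5], total = 9
  t=4: active resources = [4, 5], total = 9
  t=5: active resources = [4], total = 4
  t=6: active resources = [], total = 0
  t=7: active resources = [], total = 0
  t=8: active resources = [6, 2], total = 8
  t=9: active resources = [6, 2], total = 8
  t=10: active resources = [2], total = 2
  t=11: active resources = [2], total = 2
Peak resource demand = 9

9


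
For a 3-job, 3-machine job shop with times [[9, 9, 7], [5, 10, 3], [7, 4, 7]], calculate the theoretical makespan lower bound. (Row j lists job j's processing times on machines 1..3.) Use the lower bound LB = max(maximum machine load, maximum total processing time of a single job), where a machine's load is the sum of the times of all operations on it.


Machine loads:
  Machine 1: 9 + 5 + 7 = 21
  Machine 2: 9 + 10 + 4 = 23
  Machine 3: 7 + 3 + 7 = 17
Max machine load = 23
Job totals:
  Job 1: 25
  Job 2: 18
  Job 3: 18
Max job total = 25
Lower bound = max(23, 25) = 25

25


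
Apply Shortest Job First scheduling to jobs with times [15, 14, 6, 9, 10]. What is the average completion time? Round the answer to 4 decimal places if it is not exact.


SJF order (ascending): [6, 9, 10, 14, 15]
Completion times:
  Job 1: burst=6, C=6
  Job 2: burst=9, C=15
  Job 3: burst=10, C=25
  Job 4: burst=14, C=39
  Job 5: burst=15, C=54
Average completion = 139/5 = 27.8

27.8


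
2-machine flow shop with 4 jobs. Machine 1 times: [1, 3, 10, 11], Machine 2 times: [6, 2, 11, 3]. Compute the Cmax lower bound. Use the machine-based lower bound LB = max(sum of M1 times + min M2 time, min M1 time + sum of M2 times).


LB1 = sum(M1 times) + min(M2 times) = 25 + 2 = 27
LB2 = min(M1 times) + sum(M2 times) = 1 + 22 = 23
Lower bound = max(LB1, LB2) = max(27, 23) = 27

27


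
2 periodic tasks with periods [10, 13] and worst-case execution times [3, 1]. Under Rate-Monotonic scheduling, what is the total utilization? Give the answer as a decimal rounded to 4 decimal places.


Compute individual utilizations (exact fractions):
  Task 1: C/T = 3/10 (approx. 0.3)
  Task 2: C/T = 1/13 (approx. 0.0769)
Total utilization U = 3/10 + 1/13 = 49/130
Rounded to 4 decimal places: U = 0.3769
RM (Liu & Layland) bound for 2 tasks = 0.828427; compare with U = 49/130 (approx. 0.376923)
U <= bound, so schedulable by RM sufficient condition.

0.3769


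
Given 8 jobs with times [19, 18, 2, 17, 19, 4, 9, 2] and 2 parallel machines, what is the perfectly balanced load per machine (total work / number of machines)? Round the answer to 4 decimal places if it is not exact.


Total processing time = 19 + 18 + 2 + 17 + 19 + 4 + 9 + 2 = 90
Number of machines = 2
Ideal balanced load = 90 / 2 = 45.0

45.0


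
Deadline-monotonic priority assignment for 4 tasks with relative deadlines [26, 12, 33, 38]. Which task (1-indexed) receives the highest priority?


Sort tasks by relative deadline (ascending):
  Task 2: deadline = 12
  Task 1: deadline = 26
  Task 3: deadline = 33
  Task 4: deadline = 38
Priority order (highest first): [2, 1, 3, 4]
Highest priority task = 2

2


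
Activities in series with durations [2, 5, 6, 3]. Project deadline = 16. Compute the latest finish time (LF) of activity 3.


LF(activity 3) = deadline - sum of successor durations
Successors: activities 4 through 4 with durations [3]
Sum of successor durations = 3
LF = 16 - 3 = 13

13


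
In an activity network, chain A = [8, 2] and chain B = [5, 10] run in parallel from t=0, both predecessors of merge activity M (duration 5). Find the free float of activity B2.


ES(B2) = sum of predecessors on chain B = 5
EF(B2) = ES + duration = 5 + 10 = 15
Successor of B2 is M. ES(M) = max(sum(A), sum(B)) = max(10, 15) = 15
Free float = ES(successor) - EF(current) = 15 - 15 = 0

0


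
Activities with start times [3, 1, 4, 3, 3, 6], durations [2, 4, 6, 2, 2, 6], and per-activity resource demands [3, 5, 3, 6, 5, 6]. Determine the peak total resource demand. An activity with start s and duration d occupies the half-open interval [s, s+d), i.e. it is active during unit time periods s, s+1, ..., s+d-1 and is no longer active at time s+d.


Each activity i is active on [start_i, start_i + duration_i).
Compute total resource usage per time slot:
  t=0: active resources = [], total = 0
  t=1: active resources = [5], total = 5
  t=2: active resources = [5], total = 5
  t=3: active resources = [3, 5, 6, 5], total = 19
  t=4: active resources = [3, 5, 3, 6, 5], total = 22
  t=5: active resources = [3], total = 3
  t=6: active resources = [3, 6], total = 9
  t=7: active resources = [3, 6], total = 9
  t=8: active resources = [3, 6], total = 9
  t=9: active resources = [3, 6], total = 9
  t=10: active resources = [6], total = 6
  t=11: active resources = [6], total = 6
Peak resource demand = 22

22


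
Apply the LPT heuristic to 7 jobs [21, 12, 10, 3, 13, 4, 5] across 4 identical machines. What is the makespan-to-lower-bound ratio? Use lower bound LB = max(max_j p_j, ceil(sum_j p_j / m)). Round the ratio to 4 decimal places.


LPT order: [21, 13, 12, 10, 5, 4, 3]
Machine loads after assignment: [21, 16, 16, 15]
LPT makespan = 21
Lower bound = max(max_job, ceil(total/4)) = max(21, 17) = 21
Ratio = 21 / 21 = 1.0

1.0


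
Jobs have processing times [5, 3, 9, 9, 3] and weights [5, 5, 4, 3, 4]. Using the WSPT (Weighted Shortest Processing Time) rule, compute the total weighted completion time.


Compute p/w ratios and sort ascending (WSPT): [(3, 5), (3, 4), (5, 5), (9, 4), (9, 3)]
Compute weighted completion times:
  Job (p=3,w=5): C=3, w*C=5*3=15
  Job (p=3,w=4): C=6, w*C=4*6=24
  Job (p=5,w=5): C=11, w*C=5*11=55
  Job (p=9,w=4): C=20, w*C=4*20=80
  Job (p=9,w=3): C=29, w*C=3*29=87
Total weighted completion time = 261

261


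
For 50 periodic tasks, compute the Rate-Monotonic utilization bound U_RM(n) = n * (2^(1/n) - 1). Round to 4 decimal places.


Compute 2^(1/50) = 1.0139594798
Subtract 1: 1.0139594798 - 1 = 0.0139594798
Multiply by n: 50 * 0.0139594798 = 0.6979739900
Round to 4 dp: 0.6980

0.6980


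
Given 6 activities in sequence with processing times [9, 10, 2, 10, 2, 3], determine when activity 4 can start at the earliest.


Activity 4 starts after activities 1 through 3 complete.
Predecessor durations: [9, 10, 2]
ES = 9 + 10 + 2 = 21

21


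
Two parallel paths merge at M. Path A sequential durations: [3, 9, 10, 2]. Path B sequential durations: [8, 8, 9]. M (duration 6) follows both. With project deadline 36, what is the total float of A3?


Forward pass: ES(A3) = sum of predecessors on chain A = 12
EF = ES + duration = 12 + 10 = 22
Backward pass: LF(M) = deadline = 36; LS(M) = 36 - 6 = 30
LF(A3) = LS(M) - sum(successors on chain A) = 30 - 2 = 28
LS = LF - duration = 28 - 10 = 18
Total float = LS - ES = 18 - 12 = 6

6


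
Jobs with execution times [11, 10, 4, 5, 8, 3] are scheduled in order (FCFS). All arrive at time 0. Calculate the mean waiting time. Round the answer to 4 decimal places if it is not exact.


FCFS order (as given): [11, 10, 4, 5, 8, 3]
Waiting times:
  Job 1: wait = 0
  Job 2: wait = 11
  Job 3: wait = 21
  Job 4: wait = 25
  Job 5: wait = 30
  Job 6: wait = 38
Sum of waiting times = 125
Average waiting time = 125/6 = 20.8333

20.8333


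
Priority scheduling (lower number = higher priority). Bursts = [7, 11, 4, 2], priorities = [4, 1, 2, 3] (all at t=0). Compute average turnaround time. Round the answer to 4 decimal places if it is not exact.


Sort by priority (ascending = highest first):
Order: [(1, 11), (2, 4), (3, 2), (4, 7)]
Completion times:
  Priority 1, burst=11, C=11
  Priority 2, burst=4, C=15
  Priority 3, burst=2, C=17
  Priority 4, burst=7, C=24
Average turnaround = 67/4 = 16.75

16.75


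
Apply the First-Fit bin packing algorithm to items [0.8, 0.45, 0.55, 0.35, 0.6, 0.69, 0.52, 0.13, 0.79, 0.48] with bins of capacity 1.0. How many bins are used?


Place items sequentially using First-Fit:
  Item 0.8 -> new Bin 1
  Item 0.45 -> new Bin 2
  Item 0.55 -> Bin 2 (now 1.0)
  Item 0.35 -> new Bin 3
  Item 0.6 -> Bin 3 (now 0.95)
  Item 0.69 -> new Bin 4
  Item 0.52 -> new Bin 5
  Item 0.13 -> Bin 1 (now 0.93)
  Item 0.79 -> new Bin 6
  Item 0.48 -> Bin 5 (now 1.0)
Total bins used = 6

6


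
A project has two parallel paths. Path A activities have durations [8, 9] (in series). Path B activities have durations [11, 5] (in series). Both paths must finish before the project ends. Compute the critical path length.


Path A total = 8 + 9 = 17
Path B total = 11 + 5 = 16
Critical path = longest path = max(17, 16) = 17

17


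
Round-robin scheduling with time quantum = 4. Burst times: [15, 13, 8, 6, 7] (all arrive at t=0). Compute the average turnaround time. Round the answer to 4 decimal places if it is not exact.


Time quantum = 4
Execution trace:
  J1 runs 4 units, time = 4
  J2 runs 4 units, time = 8
  J3 runs 4 units, time = 12
  J4 runs 4 units, time = 16
  J5 runs 4 units, time = 20
  J1 runs 4 units, time = 24
  J2 runs 4 units, time = 28
  J3 runs 4 units, time = 32
  J4 runs 2 units, time = 34
  J5 runs 3 units, time = 37
  J1 runs 4 units, time = 41
  J2 runs 4 units, time = 45
  J1 runs 3 units, time = 48
  J2 runs 1 units, time = 49
Finish times: [48, 49, 32, 34, 37]
Average turnaround = 200/5 = 40.0

40.0


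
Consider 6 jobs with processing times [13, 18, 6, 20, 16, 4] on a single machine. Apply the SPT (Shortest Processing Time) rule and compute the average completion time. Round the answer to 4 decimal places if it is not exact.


Sort jobs by processing time (SPT order): [4, 6, 13, 16, 18, 20]
Compute completion times sequentially:
  Job 1: processing = 4, completes at 4
  Job 2: processing = 6, completes at 10
  Job 3: processing = 13, completes at 23
  Job 4: processing = 16, completes at 39
  Job 5: processing = 18, completes at 57
  Job 6: processing = 20, completes at 77
Sum of completion times = 210
Average completion time = 210/6 = 35.0

35.0


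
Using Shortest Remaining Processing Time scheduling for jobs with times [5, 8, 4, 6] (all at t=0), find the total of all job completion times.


Since all jobs arrive at t=0, SRPT equals SPT ordering.
SPT order: [4, 5, 6, 8]
Completion times:
  Job 1: p=4, C=4
  Job 2: p=5, C=9
  Job 3: p=6, C=15
  Job 4: p=8, C=23
Total completion time = 4 + 9 + 15 + 23 = 51

51


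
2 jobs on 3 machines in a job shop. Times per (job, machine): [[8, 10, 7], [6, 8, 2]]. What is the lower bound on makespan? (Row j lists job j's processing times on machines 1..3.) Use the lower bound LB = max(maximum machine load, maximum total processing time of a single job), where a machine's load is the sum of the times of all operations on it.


Machine loads:
  Machine 1: 8 + 6 = 14
  Machine 2: 10 + 8 = 18
  Machine 3: 7 + 2 = 9
Max machine load = 18
Job totals:
  Job 1: 25
  Job 2: 16
Max job total = 25
Lower bound = max(18, 25) = 25

25


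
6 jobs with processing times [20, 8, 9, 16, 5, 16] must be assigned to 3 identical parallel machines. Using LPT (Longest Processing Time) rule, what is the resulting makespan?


Sort jobs in decreasing order (LPT): [20, 16, 16, 9, 8, 5]
Assign each job to the least loaded machine:
  Machine 1: jobs [20, 5], load = 25
  Machine 2: jobs [16, 9], load = 25
  Machine 3: jobs [16, 8], load = 24
Makespan = max load = 25

25


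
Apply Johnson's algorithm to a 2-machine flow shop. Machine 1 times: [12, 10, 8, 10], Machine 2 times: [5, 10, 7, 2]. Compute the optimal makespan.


Apply Johnson's rule:
  Group 1 (a <= b): [(2, 10, 10)]
  Group 2 (a > b): [(3, 8, 7), (1, 12, 5), (4, 10, 2)]
Optimal job order: [2, 3, 1, 4]
Schedule:
  Job 2: M1 done at 10, M2 done at 20
  Job 3: M1 done at 18, M2 done at 27
  Job 1: M1 done at 30, M2 done at 35
  Job 4: M1 done at 40, M2 done at 42
Makespan = 42

42


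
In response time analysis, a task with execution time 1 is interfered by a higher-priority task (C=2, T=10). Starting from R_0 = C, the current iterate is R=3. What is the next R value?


R_next = C + ceil(R_prev / T_hp) * C_hp
ceil(3 / 10) = ceil(0.3) = 1
Interference = 1 * 2 = 2
R_next = 1 + 2 = 3
R_next = R_prev, so the iteration has converged (response time = 3).

3


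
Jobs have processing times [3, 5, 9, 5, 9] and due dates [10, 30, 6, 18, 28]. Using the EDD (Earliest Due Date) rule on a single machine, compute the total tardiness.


Sort by due date (EDD order): [(9, 6), (3, 10), (5, 18), (9, 28), (5, 30)]
Compute completion times and tardiness:
  Job 1: p=9, d=6, C=9, tardiness=max(0,9-6)=3
  Job 2: p=3, d=10, C=12, tardiness=max(0,12-10)=2
  Job 3: p=5, d=18, C=17, tardiness=max(0,17-18)=0
  Job 4: p=9, d=28, C=26, tardiness=max(0,26-28)=0
  Job 5: p=5, d=30, C=31, tardiness=max(0,31-30)=1
Total tardiness = 6

6


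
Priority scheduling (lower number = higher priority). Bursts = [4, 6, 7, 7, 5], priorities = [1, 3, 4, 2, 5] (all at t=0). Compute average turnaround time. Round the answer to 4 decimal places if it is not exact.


Sort by priority (ascending = highest first):
Order: [(1, 4), (2, 7), (3, 6), (4, 7), (5, 5)]
Completion times:
  Priority 1, burst=4, C=4
  Priority 2, burst=7, C=11
  Priority 3, burst=6, C=17
  Priority 4, burst=7, C=24
  Priority 5, burst=5, C=29
Average turnaround = 85/5 = 17.0

17.0


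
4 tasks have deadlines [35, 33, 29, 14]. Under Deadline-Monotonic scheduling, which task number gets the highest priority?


Sort tasks by relative deadline (ascending):
  Task 4: deadline = 14
  Task 3: deadline = 29
  Task 2: deadline = 33
  Task 1: deadline = 35
Priority order (highest first): [4, 3, 2, 1]
Highest priority task = 4

4


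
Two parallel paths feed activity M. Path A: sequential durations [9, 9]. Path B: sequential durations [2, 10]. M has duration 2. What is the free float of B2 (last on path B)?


ES(B2) = sum of predecessors on chain B = 2
EF(B2) = ES + duration = 2 + 10 = 12
Successor of B2 is M. ES(M) = max(sum(A), sum(B)) = max(18, 12) = 18
Free float = ES(successor) - EF(current) = 18 - 12 = 6

6
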